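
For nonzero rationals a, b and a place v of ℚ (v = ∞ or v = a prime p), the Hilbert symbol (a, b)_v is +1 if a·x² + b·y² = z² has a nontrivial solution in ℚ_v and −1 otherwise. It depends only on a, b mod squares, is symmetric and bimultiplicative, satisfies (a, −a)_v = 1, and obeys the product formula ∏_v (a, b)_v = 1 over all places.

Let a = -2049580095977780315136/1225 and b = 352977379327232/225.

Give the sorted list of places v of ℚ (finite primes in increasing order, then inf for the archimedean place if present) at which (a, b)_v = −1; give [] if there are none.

(a, b) ≡ (-70649, 53) mod (ℚ^×)²; places V = {2, 3, 5, 7, 11, 31, 43, 53, ∞}.
(a,b)_31: α=3, u≡24; β=2, v≡23 (mod 31); (24|31)=-1, (23|31)=-1; sign (−1)^0·-1^2·-1^3 = -1.
(a,b)_∞: sgn(-70649)=−, sgn(53)=+, so +1.
(a,b)_3: α=2, u≡1; β=-2, v≡2 (mod 3); (1|3)=+1, (2|3)=-1; sign (−1)^0·+1^-2·-1^2 = +1.
(a,b)_53: α=1, u≡41; β=1, v≡7 (mod 53); (41|53)=-1, (7|53)=+1; sign (−1)^0·-1^1·+1^1 = -1.
(a,b)_11: α=6, u≡3; β=4, v≡4 (mod 11); (3|11)=+1, (4|11)=+1; sign (−1)^0·+1^4·+1^6 = +1.
(a,b)_43: α=3, u≡27; β=2, v≡15 (mod 43); (27|43)=-1, (15|43)=+1; sign (−1)^0·-1^2·+1^3 = +1.
(a,b)_7: α=-2, u≡4; β=0, v≡2 (mod 7); (4|7)=+1, (2|7)=+1; sign (−1)^0·+1^0·+1^-2 = +1.
(a,b)_5: α=-2, u≡1; β=-2, v≡3 (mod 5); (1|5)=+1, (3|5)=-1; sign (−1)^0·+1^-2·-1^-2 = +1.
(a,b)_2: α=10, β=8; u≡7, v≡5 (mod 8); ε(u)ε(v)=1·0, αω(v)=10·1, βω(u)=8·0; sum ≡ 0  ⇒  +1.
|Ram(-70649, 53)| = 2, even; anisotropic at {31, 53}.

[31, 53]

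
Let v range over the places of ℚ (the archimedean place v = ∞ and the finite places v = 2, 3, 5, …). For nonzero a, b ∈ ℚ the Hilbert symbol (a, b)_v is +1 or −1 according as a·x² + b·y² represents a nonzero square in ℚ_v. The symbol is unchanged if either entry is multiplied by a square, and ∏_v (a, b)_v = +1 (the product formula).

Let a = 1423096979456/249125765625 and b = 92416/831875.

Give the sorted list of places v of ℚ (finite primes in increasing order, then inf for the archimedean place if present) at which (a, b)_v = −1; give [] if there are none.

Mod squares: a ≡ 2666, b ≡ 11. Check v ∈ {∞, 2, 3, 5, 11, 19, 31, 43}.
v=43: a=43^1·(≡27), b=43^0·(≡40) mod 43; (27|43)=-1, (40|43)=+1; (−1)^{1·0·21}·(-1)^0·(+1)^1 = +1.
v=31: a=31^1·(≡23), b=31^0·(≡15) mod 31; (23|31)=-1, (15|31)=-1; (−1)^{1·0·15}·(-1)^0·(-1)^1 = -1.
v=∞: 2666 > 0 and 11 > 0  ⇒  (a,b)_∞ = +1.
v=3: a=3^-2·(≡2), b=3^0·(≡2) mod 3; (2|3)=-1, (2|3)=-1; (−1)^{-2·0·1}·(-1)^0·(-1)^-2 = +1.
v=11: a=11^-6·(≡9), b=11^-3·(≡3) mod 11; (9|11)=+1, (3|11)=+1; (−1)^{-6·-3·5}·(+1)^-3·(+1)^-6 = +1.
v=19: a=19^4·(≡11), b=19^2·(≡5) mod 19; (11|19)=+1, (5|19)=+1; (−1)^{4·2·9}·(+1)^2·(+1)^4 = +1.
v=2: v_2(a)=13, v_2(b)=8; units ≡ 5, 3 (mod 8); ε·ε+αω+βω = 0·1+13·1+8·1 ≡ 1  ⇒  (a,b)_2 = -1.
v=5: a=5^-6·(≡4), b=5^-4·(≡1) mod 5; (4|5)=+1, (1|5)=+1; (−1)^{-6·-4·2}·(+1)^-4·(+1)^-6 = +1.
|Ram(2666, 11)| = 2, even; anisotropic at {2, 31}.

[2, 31]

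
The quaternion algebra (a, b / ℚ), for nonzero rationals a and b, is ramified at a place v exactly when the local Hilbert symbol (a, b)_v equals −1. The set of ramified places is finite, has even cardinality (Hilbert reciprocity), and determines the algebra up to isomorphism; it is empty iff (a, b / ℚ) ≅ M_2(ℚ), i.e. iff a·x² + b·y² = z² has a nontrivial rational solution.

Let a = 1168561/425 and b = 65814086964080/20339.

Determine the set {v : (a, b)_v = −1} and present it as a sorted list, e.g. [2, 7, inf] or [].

[5, 7, 11, 17]

(a, b) ≡ (17, 5005) mod (ℚ^×)²; places V = {2, 5, 7, 11, 13, 17, 23, 43, 47, ∞}.
(a,b)_47: α=2, u≡6; β=2, v≡33 (mod 47); (6|47)=+1, (33|47)=-1; sign (−1)^0·+1^2·-1^2 = +1.
(a,b)_23: α=2, u≡21; β=0, v≡5 (mod 23); (21|23)=-1, (5|23)=-1; sign (−1)^0·-1^0·-1^2 = +1.
(a,b)_43: α=0, u≡10; β=-2, v≡17 (mod 43); (10|43)=+1, (17|43)=+1; sign (−1)^0·+1^-2·+1^0 = +1.
(a,b)_2: α=0, β=4; u≡1, v≡5 (mod 8); ε(u)ε(v)=0·0, αω(v)=0·1, βω(u)=4·0; sum ≡ 0  ⇒  +1.
(a,b)_17: α=-1, u≡4; β=4, v≡6 (mod 17); (4|17)=+1, (6|17)=-1; sign (−1)^0·+1^4·-1^-1 = -1.
(a,b)_11: α=0, u≡6; β=-1, v≡4 (mod 11); (6|11)=-1, (4|11)=+1; sign (−1)^0·-1^-1·+1^0 = -1.
(a,b)_∞: sgn(17)=+, sgn(5005)=+, so +1.
(a,b)_13: α=0, u≡12; β=1, v≡2 (mod 13); (12|13)=+1, (2|13)=-1; sign (−1)^0·+1^1·-1^0 = +1.
(a,b)_7: α=0, u≡6; β=3, v≡2 (mod 7); (6|7)=-1, (2|7)=+1; sign (−1)^0·-1^3·+1^0 = -1.
(a,b)_5: α=-2, u≡3; β=1, v≡4 (mod 5); (3|5)=-1, (4|5)=+1; sign (−1)^0·-1^1·+1^-2 = -1.
Ram(17, 5005) = {5, 7, 11, 17}; no ℚ_5-point on the conic.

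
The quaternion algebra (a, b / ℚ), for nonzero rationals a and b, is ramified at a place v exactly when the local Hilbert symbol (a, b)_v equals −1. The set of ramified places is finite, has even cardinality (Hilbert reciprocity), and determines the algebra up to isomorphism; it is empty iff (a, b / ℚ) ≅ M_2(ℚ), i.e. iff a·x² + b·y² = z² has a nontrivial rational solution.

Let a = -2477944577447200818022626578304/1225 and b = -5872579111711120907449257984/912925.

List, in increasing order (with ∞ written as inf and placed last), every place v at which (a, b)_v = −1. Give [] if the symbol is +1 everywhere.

[11, 13, 43, inf]

Mod squares: a ≡ -40325486, b ≡ -3529097. Check v ∈ {∞, 2, 3, 5, 7, 11, 13, 19, 23, 29, 37, 41, 43, 47, 53}.
v=23: a=23^1·(≡9), b=23^1·(≡11) mod 23; (9|23)=+1, (11|23)=-1; (−1)^{1·1·11}·(+1)^1·(-1)^1 = +1.
v=47: a=47^2·(≡5), b=47^0·(≡30) mod 47; (5|47)=-1, (30|47)=-1; (−1)^{2·0·23}·(-1)^0·(-1)^2 = +1.
v=29: a=29^1·(≡20), b=29^1·(≡5) mod 29; (20|29)=+1, (5|29)=+1; (−1)^{1·1·14}·(+1)^1·(+1)^1 = +1.
v=5: a=5^-2·(≡4), b=5^-2·(≡3) mod 5; (4|5)=+1, (3|5)=-1; (−1)^{-2·-2·2}·(+1)^-2·(-1)^-2 = +1.
v=43: a=43^3·(≡3), b=43^2·(≡8) mod 43; (3|43)=-1, (8|43)=-1; (−1)^{3·2·21}·(-1)^2·(-1)^3 = -1.
v=∞: -40325486 < 0 and -3529097 < 0  ⇒  (a,b)_∞ = -1.
v=11: a=11^4·(≡10), b=11^5·(≡10) mod 11; (10|11)=-1, (10|11)=-1; (−1)^{4·5·5}·(-1)^5·(-1)^4 = -1.
v=7: a=7^-2·(≡2), b=7^2·(≡1) mod 7; (2|7)=+1, (1|7)=+1; (−1)^{-2·2·3}·(+1)^2·(+1)^-2 = +1.
v=37: a=37^1·(≡15), b=37^1·(≡13) mod 37; (15|37)=-1, (13|37)=-1; (−1)^{1·1·18}·(-1)^1·(-1)^1 = +1.
v=19: a=19^5·(≡4), b=19^2·(≡9) mod 19; (4|19)=+1, (9|19)=+1; (−1)^{5·2·9}·(+1)^2·(+1)^5 = +1.
v=53: a=53^0·(≡12), b=53^-2·(≡48) mod 53; (12|53)=-1, (48|53)=-1; (−1)^{0·-2·26}·(-1)^-2·(-1)^0 = +1.
v=2: v_2(a)=7, v_2(b)=12; units ≡ 1, 7 (mod 8); ε·ε+αω+βω = 0·1+7·0+12·0 ≡ 0  ⇒  (a,b)_2 = +1.
v=13: a=13^2·(≡7), b=13^-1·(≡12) mod 13; (7|13)=-1, (12|13)=+1; (−1)^{2·-1·6}·(-1)^-1·(+1)^2 = -1.
v=41: a=41^0·(≡25), b=41^2·(≡6) mod 41; (25|41)=+1, (6|41)=-1; (−1)^{0·2·20}·(+1)^2·(-1)^0 = +1.
v=3: a=3^6·(≡1), b=3^8·(≡1) mod 3; (1|3)=+1, (1|3)=+1; (−1)^{6·8·1}·(+1)^8·(+1)^6 = +1.
Ram(-40325486, -3529097) = {11, 13, 43, ∞}; no ℚ_11-point on the conic.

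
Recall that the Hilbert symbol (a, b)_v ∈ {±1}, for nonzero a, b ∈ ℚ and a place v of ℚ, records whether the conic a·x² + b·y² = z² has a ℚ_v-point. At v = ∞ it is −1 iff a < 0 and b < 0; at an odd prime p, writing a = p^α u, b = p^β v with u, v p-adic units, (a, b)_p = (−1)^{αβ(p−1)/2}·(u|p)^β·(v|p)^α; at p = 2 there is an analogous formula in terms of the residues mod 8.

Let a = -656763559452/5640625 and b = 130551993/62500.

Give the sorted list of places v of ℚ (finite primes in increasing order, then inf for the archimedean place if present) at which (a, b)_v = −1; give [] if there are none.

Mod squares: a ≡ -7, b ≡ 33. Check v ∈ {∞, 2, 3, 5, 7, 11, 13, 17, 19}.
v=13: a=13^2·(≡7), b=13^2·(≡7) mod 13; (7|13)=-1, (7|13)=-1; (−1)^{2·2·6}·(-1)^2·(-1)^2 = +1.
v=3: a=3^4·(≡2), b=3^5·(≡2) mod 3; (2|3)=-1, (2|3)=-1; (−1)^{4·5·1}·(-1)^5·(-1)^4 = -1.
v=∞: -7 < 0 and 33 > 0  ⇒  (a,b)_∞ = +1.
v=7: a=7^3·(≡5), b=7^0·(≡3) mod 7; (5|7)=-1, (3|7)=-1; (−1)^{3·0·3}·(-1)^0·(-1)^3 = -1.
v=5: a=5^-6·(≡3), b=5^-6·(≡2) mod 5; (3|5)=-1, (2|5)=-1; (−1)^{-6·-6·2}·(-1)^-6·(-1)^-6 = +1.
v=17: a=17^2·(≡5), b=17^2·(≡8) mod 17; (5|17)=-1, (8|17)=+1; (−1)^{2·2·8}·(-1)^2·(+1)^2 = +1.
v=11: a=11^2·(≡1), b=11^1·(≡5) mod 11; (1|11)=+1, (5|11)=+1; (−1)^{2·1·5}·(+1)^1·(+1)^2 = +1.
v=2: v_2(a)=2, v_2(b)=-2; units ≡ 1, 1 (mod 8); ε·ε+αω+βω = 0·0+2·0+-2·0 ≡ 0  ⇒  (a,b)_2 = +1.
v=19: a=19^-2·(≡8), b=19^0·(≡18) mod 19; (8|19)=-1, (18|19)=-1; (−1)^{-2·0·9}·(-1)^0·(-1)^-2 = +1.
(-7, 33 / ℚ) ramifies at {3, 7}: a division algebra.

[3, 7]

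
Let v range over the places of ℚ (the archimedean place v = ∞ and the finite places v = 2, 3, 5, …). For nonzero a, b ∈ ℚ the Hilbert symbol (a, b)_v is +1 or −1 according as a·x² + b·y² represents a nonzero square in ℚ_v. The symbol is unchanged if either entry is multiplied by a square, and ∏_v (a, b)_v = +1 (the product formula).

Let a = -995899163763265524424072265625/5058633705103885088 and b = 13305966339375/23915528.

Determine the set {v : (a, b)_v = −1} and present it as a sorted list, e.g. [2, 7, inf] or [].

Mod squares: a ≡ -2, b ≡ 6489726. Check v ∈ {∞, 2, 3, 5, 7, 13, 19, 23, 31, 37, 41}.
v=31: a=31^2·(≡15), b=31^1·(≡23) mod 31; (15|31)=-1, (23|31)=-1; (−1)^{2·1·15}·(-1)^1·(-1)^2 = -1.
v=19: a=19^-6·(≡17), b=19^-2·(≡12) mod 19; (17|19)=+1, (12|19)=-1; (−1)^{-6·-2·9}·(+1)^-2·(-1)^-6 = +1.
v=2: v_2(a)=-5, v_2(b)=-3; units ≡ 7, 7 (mod 8); ε·ε+αω+βω = 1·1+-5·0+-3·0 ≡ 1  ⇒  (a,b)_2 = -1.
v=5: a=5^12·(≡3), b=5^4·(≡1) mod 5; (3|5)=-1, (1|5)=+1; (−1)^{12·4·2}·(-1)^4·(+1)^12 = +1.
v=7: a=7^-6·(≡5), b=7^-2·(≡6) mod 7; (5|7)=-1, (6|7)=-1; (−1)^{-6·-2·3}·(-1)^-2·(-1)^-6 = +1.
v=37: a=37^2·(≡35), b=37^1·(≡15) mod 37; (35|37)=-1, (15|37)=-1; (−1)^{2·1·18}·(-1)^1·(-1)^2 = -1.
v=23: a=23^2·(≡7), b=23^1·(≡7) mod 23; (7|23)=-1, (7|23)=-1; (−1)^{2·1·11}·(-1)^1·(-1)^2 = -1.
v=41: a=41^2·(≡20), b=41^1·(≡11) mod 41; (20|41)=+1, (11|41)=-1; (−1)^{2·1·20}·(+1)^1·(-1)^2 = +1.
v=3: a=3^20·(≡1), b=3^9·(≡2) mod 3; (1|3)=+1, (2|3)=-1; (−1)^{20·9·1}·(+1)^9·(-1)^20 = +1.
v=∞: -2 < 0 and 6489726 > 0  ⇒  (a,b)_∞ = +1.
v=13: a=13^-4·(≡8), b=13^-2·(≡3) mod 13; (8|13)=-1, (3|13)=+1; (−1)^{-4·-2·6}·(-1)^-2·(+1)^-4 = +1.
Ram(-2, 6489726) = {2, 23, 31, 37}; no ℚ_2-point on the conic.

[2, 23, 31, 37]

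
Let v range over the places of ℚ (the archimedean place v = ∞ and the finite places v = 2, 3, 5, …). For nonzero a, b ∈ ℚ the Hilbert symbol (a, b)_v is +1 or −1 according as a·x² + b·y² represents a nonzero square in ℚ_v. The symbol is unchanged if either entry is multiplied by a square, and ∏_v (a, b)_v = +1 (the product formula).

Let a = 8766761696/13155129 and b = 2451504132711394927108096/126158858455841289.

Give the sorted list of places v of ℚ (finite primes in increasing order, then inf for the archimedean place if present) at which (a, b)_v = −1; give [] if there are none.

[2, 7, 23, 41]

(a, b) ≡ (1886, 574) mod (ℚ^×)²; places V = {2, 3, 7, 11, 13, 23, 31, 41, ∞}.
(a,b)_11: α=2, u≡1; β=2, v≡2 (mod 11); (1|11)=+1, (2|11)=-1; sign (−1)^0·+1^2·-1^2 = +1.
(a,b)_31: α=-2, u≡11; β=-4, v≡28 (mod 31); (11|31)=-1, (28|31)=+1; sign (−1)^0·-1^-4·+1^-2 = +1.
(a,b)_∞: sgn(1886)=+, sgn(574)=+, so +1.
(a,b)_23: α=1, u≡18; β=2, v≡19 (mod 23); (18|23)=+1, (19|23)=-1; sign (−1)^0·+1^2·-1^1 = -1.
(a,b)_7: α=4, u≡5; β=9, v≡5 (mod 7); (5|7)=-1, (5|7)=-1; sign (−1)^0·-1^9·-1^4 = -1.
(a,b)_3: α=-4, u≡2; β=-14, v≡1 (mod 3); (2|3)=-1, (1|3)=+1; sign (−1)^0·-1^-14·+1^-4 = +1.
(a,b)_41: α=1, u≡9; β=5, v≡6 (mod 41); (9|41)=+1, (6|41)=-1; sign (−1)^0·+1^5·-1^1 = -1.
(a,b)_13: α=-2, u≡3; β=-4, v≡7 (mod 13); (3|13)=+1, (7|13)=-1; sign (−1)^0·+1^-4·-1^-2 = +1.
(a,b)_2: α=5, β=13; u≡7, v≡7 (mod 8); ε(u)ε(v)=1·1, αω(v)=5·0, βω(u)=13·0; sum ≡ 1  ⇒  -1.
|Ram(1886, 574)| = 4, even; anisotropic at {2, 7, 23, 41}.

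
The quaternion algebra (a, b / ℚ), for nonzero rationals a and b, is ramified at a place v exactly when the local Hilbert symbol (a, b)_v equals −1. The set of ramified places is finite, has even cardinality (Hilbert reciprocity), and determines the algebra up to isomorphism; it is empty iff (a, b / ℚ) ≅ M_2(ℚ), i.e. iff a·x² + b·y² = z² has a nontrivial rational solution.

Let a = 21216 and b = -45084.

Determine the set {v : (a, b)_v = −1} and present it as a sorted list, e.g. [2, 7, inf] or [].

[13, 17]

(a, b) ≡ (1326, -39) mod (ℚ^×)²; places V = {2, 3, 13, 17, ∞}.
(a,b)_∞: sgn(1326)=+, sgn(-39)=−, so +1.
(a,b)_17: α=1, u≡7; β=2, v≡14 (mod 17); (7|17)=-1, (14|17)=-1; sign (−1)^0·-1^2·-1^1 = -1.
(a,b)_13: α=1, u≡7; β=1, v≡3 (mod 13); (7|13)=-1, (3|13)=+1; sign (−1)^0·-1^1·+1^1 = -1.
(a,b)_2: α=5, β=2; u≡7, v≡1 (mod 8); ε(u)ε(v)=1·0, αω(v)=5·0, βω(u)=2·0; sum ≡ 0  ⇒  +1.
(a,b)_3: α=1, u≡1; β=1, v≡2 (mod 3); (1|3)=+1, (2|3)=-1; sign (−1)^1·+1^1·-1^1 = +1.
(1326, -39 / ℚ) ramifies at {13, 17}: a division algebra.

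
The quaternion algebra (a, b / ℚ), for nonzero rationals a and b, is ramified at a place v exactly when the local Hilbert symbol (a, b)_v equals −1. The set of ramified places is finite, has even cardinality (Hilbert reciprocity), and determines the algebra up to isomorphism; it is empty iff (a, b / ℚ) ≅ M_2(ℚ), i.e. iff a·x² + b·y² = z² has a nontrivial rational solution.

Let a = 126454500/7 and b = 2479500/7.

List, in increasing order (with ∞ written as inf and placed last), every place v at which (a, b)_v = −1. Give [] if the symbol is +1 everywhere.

(a, b) ≡ (983535, 19285) mod (ℚ^×)²; places V = {2, 3, 5, 7, 17, 19, 29, ∞}.
(a,b)_7: α=-1, u≡4; β=-1, v≡2 (mod 7); (4|7)=+1, (2|7)=+1; sign (−1)^1·+1^-1·+1^-1 = -1.
(a,b)_19: α=1, u≡4; β=1, v≡12 (mod 19); (4|19)=+1, (12|19)=-1; sign (−1)^1·+1^1·-1^1 = +1.
(a,b)_29: α=1, u≡21; β=1, v≡26 (mod 29); (21|29)=-1, (26|29)=-1; sign (−1)^0·-1^1·-1^1 = +1.
(a,b)_2: α=2, β=2; u≡7, v≡5 (mod 8); ε(u)ε(v)=1·0, αω(v)=2·1, βω(u)=2·0; sum ≡ 0  ⇒  +1.
(a,b)_3: α=3, u≡2; β=2, v≡1 (mod 3); (2|3)=-1, (1|3)=+1; sign (−1)^0·-1^2·+1^3 = +1.
(a,b)_17: α=1, u≡2; β=0, v≡12 (mod 17); (2|17)=+1, (12|17)=-1; sign (−1)^0·+1^0·-1^1 = -1.
(a,b)_∞: sgn(983535)=+, sgn(19285)=+, so +1.
(a,b)_5: α=3, u≡3; β=3, v≡3 (mod 5); (3|5)=-1, (3|5)=-1; sign (−1)^0·-1^3·-1^3 = +1.
|Ram(983535, 19285)| = 2, even; anisotropic at {7, 17}.

[7, 17]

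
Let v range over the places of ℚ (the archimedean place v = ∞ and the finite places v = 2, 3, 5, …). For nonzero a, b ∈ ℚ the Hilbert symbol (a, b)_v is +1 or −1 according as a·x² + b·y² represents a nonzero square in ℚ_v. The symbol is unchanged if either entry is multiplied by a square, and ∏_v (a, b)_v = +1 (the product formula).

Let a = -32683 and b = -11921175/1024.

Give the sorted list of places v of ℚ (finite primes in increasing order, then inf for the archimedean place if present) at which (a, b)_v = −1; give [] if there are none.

[7, inf]

Mod squares: a ≡ -667, b ≡ -7. Check v ∈ {∞, 2, 3, 5, 7, 23, 29}.
v=3: a=3^0·(≡2), b=3^4·(≡2) mod 3; (2|3)=-1, (2|3)=-1; (−1)^{0·4·1}·(-1)^4·(-1)^0 = +1.
v=5: a=5^0·(≡2), b=5^2·(≡2) mod 5; (2|5)=-1, (2|5)=-1; (−1)^{0·2·2}·(-1)^2·(-1)^0 = +1.
v=∞: -667 < 0 and -7 < 0  ⇒  (a,b)_∞ = -1.
v=7: a=7^2·(≡5), b=7^1·(≡6) mod 7; (5|7)=-1, (6|7)=-1; (−1)^{2·1·3}·(-1)^1·(-1)^2 = -1.
v=29: a=29^1·(≡4), b=29^2·(≡20) mod 29; (4|29)=+1, (20|29)=+1; (−1)^{1·2·14}·(+1)^2·(+1)^1 = +1.
v=2: v_2(a)=0, v_2(b)=-10; units ≡ 5, 1 (mod 8); ε·ε+αω+βω = 0·0+0·0+-10·1 ≡ 0  ⇒  (a,b)_2 = +1.
v=23: a=23^1·(≡5), b=23^0·(≡2) mod 23; (5|23)=-1, (2|23)=+1; (−1)^{1·0·11}·(-1)^0·(+1)^1 = +1.
|Ram(-667, -7)| = 2, even; anisotropic at {7, ∞}.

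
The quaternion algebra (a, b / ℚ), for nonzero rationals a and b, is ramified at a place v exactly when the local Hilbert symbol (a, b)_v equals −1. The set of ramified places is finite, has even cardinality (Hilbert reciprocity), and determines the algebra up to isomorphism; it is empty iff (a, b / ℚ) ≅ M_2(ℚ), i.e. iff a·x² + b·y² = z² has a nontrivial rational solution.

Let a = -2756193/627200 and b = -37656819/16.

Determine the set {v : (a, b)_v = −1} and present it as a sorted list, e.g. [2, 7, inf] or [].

(a, b) ≡ (-66, -464899) mod (ℚ^×)²; places V = {2, 3, 5, 7, 11, 17, 23, 29, 41, ∞}.
(a,b)_29: α=0, u≡10; β=1, v≡5 (mod 29); (10|29)=-1, (5|29)=+1; sign (−1)^0·-1^1·+1^0 = -1.
(a,b)_41: α=0, u≡21; β=1, v≡4 (mod 41); (21|41)=+1, (4|41)=+1; sign (−1)^0·+1^1·+1^0 = +1.
(a,b)_∞: sgn(-66)=−, sgn(-464899)=−, so -1.
(a,b)_5: α=-2, u≡4; β=0, v≡1 (mod 5); (4|5)=+1, (1|5)=+1; sign (−1)^0·+1^0·+1^-2 = +1.
(a,b)_3: α=1, u≡2; β=4, v≡2 (mod 3); (2|3)=-1, (2|3)=-1; sign (−1)^0·-1^4·-1^1 = -1.
(a,b)_23: α=0, u≡8; β=1, v≡3 (mod 23); (8|23)=+1, (3|23)=+1; sign (−1)^0·+1^1·+1^0 = +1.
(a,b)_7: α=-2, u≡2; β=0, v≡5 (mod 7); (2|7)=+1, (5|7)=-1; sign (−1)^0·+1^0·-1^-2 = +1.
(a,b)_17: α=4, u≡9; β=1, v≡7 (mod 17); (9|17)=+1, (7|17)=-1; sign (−1)^0·+1^1·-1^4 = +1.
(a,b)_11: α=1, u≡3; β=0, v≡4 (mod 11); (3|11)=+1, (4|11)=+1; sign (−1)^0·+1^0·+1^1 = +1.
(a,b)_2: α=-9, β=-4; u≡7, v≡5 (mod 8); ε(u)ε(v)=1·0, αω(v)=-9·1, βω(u)=-4·0; sum ≡ 1  ⇒  -1.
(-66, -464899 / ℚ) ramifies at {2, 3, 29, ∞}: a division algebra.

[2, 3, 29, inf]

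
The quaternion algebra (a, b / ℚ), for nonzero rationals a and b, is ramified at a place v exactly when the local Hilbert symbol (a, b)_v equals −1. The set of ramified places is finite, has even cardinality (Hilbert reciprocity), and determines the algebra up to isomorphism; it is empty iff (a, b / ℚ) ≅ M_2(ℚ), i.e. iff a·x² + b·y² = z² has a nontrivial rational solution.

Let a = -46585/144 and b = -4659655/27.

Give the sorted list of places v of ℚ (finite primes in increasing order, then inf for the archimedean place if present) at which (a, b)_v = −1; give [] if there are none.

[2, 3, 11, 13, 19, inf]

Mod squares: a ≡ -385, b ≡ -285285. Check v ∈ {∞, 2, 3, 5, 7, 11, 13, 19}.
v=∞: -385 < 0 and -285285 < 0  ⇒  (a,b)_∞ = -1.
v=5: a=5^1·(≡2), b=5^1·(≡2) mod 5; (2|5)=-1, (2|5)=-1; (−1)^{1·1·2}·(-1)^1·(-1)^1 = +1.
v=19: a=19^0·(≡2), b=19^1·(≡8) mod 19; (2|19)=-1, (8|19)=-1; (−1)^{0·1·9}·(-1)^1·(-1)^0 = -1.
v=2: v_2(a)=-4, v_2(b)=0; units ≡ 7, 3 (mod 8); ε·ε+αω+βω = 1·1+-4·1+0·0 ≡ 1  ⇒  (a,b)_2 = -1.
v=7: a=7^1·(≡4), b=7^3·(≡5) mod 7; (4|7)=+1, (5|7)=-1; (−1)^{1·3·3}·(+1)^3·(-1)^1 = +1.
v=11: a=11^3·(≡9), b=11^1·(≡1) mod 11; (9|11)=+1, (1|11)=+1; (−1)^{3·1·5}·(+1)^1·(+1)^3 = -1.
v=13: a=13^0·(≡7), b=13^1·(≡1) mod 13; (7|13)=-1, (1|13)=+1; (−1)^{0·1·6}·(-1)^1·(+1)^0 = -1.
v=3: a=3^-2·(≡2), b=3^-3·(≡2) mod 3; (2|3)=-1, (2|3)=-1; (−1)^{-2·-3·1}·(-1)^-3·(-1)^-2 = -1.
(-385, -285285 / ℚ) ramifies at {2, 3, 11, 13, 19, ∞}: a division algebra.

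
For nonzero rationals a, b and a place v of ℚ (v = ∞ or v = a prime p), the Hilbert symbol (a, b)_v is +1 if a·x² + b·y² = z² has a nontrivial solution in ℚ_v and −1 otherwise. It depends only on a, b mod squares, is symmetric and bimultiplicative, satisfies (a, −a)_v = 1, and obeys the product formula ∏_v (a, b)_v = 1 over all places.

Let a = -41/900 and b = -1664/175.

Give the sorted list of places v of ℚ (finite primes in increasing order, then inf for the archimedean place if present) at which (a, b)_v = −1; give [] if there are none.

[13, inf]

(a, b) ≡ (-41, -182) mod (ℚ^×)²; places V = {2, 3, 5, 7, 13, 41, ∞}.
(a,b)_13: α=0, u≡8; β=1, v≡9 (mod 13); (8|13)=-1, (9|13)=+1; sign (−1)^0·-1^1·+1^0 = -1.
(a,b)_5: α=-2, u≡4; β=-2, v≡3 (mod 5); (4|5)=+1, (3|5)=-1; sign (−1)^0·+1^-2·-1^-2 = +1.
(a,b)_3: α=-2, u≡1; β=0, v≡1 (mod 3); (1|3)=+1, (1|3)=+1; sign (−1)^0·+1^0·+1^-2 = +1.
(a,b)_2: α=-2, β=7; u≡7, v≡5 (mod 8); ε(u)ε(v)=1·0, αω(v)=-2·1, βω(u)=7·0; sum ≡ 0  ⇒  +1.
(a,b)_7: α=0, u≡2; β=-1, v≡4 (mod 7); (2|7)=+1, (4|7)=+1; sign (−1)^0·+1^-1·+1^0 = +1.
(a,b)_41: α=1, u≡21; β=0, v≡9 (mod 41); (21|41)=+1, (9|41)=+1; sign (−1)^0·+1^0·+1^1 = +1.
(a,b)_∞: sgn(-41)=−, sgn(-182)=−, so -1.
Ram(-41, -182) = {13, ∞}; no ℚ_13-point on the conic.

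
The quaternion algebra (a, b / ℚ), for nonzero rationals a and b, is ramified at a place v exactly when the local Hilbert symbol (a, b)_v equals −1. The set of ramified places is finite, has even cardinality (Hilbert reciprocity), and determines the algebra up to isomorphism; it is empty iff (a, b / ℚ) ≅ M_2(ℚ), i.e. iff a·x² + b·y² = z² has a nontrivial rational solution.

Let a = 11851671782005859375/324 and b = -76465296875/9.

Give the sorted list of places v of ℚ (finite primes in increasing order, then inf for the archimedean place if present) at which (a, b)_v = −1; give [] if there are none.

Mod squares: a ≡ 3335, b ≡ -11. Check v ∈ {∞, 2, 3, 5, 11, 13, 23, 29}.
v=11: a=11^2·(≡10), b=11^1·(≡7) mod 11; (10|11)=-1, (7|11)=-1; (−1)^{2·1·5}·(-1)^1·(-1)^2 = -1.
v=3: a=3^-4·(≡2), b=3^-2·(≡1) mod 3; (2|3)=-1, (1|3)=+1; (−1)^{-4·-2·1}·(-1)^-2·(+1)^-4 = +1.
v=13: a=13^2·(≡7), b=13^0·(≡8) mod 13; (7|13)=-1, (8|13)=-1; (−1)^{2·0·6}·(-1)^0·(-1)^2 = +1.
v=∞: 3335 > 0 and -11 < 0  ⇒  (a,b)_∞ = +1.
v=29: a=29^3·(≡28), b=29^2·(≡3) mod 29; (28|29)=+1, (3|29)=-1; (−1)^{3·2·14}·(+1)^2·(-1)^3 = -1.
v=23: a=23^3·(≡7), b=23^2·(≡16) mod 23; (7|23)=-1, (16|23)=+1; (−1)^{3·2·11}·(-1)^2·(+1)^3 = +1.
v=2: v_2(a)=-2, v_2(b)=0; units ≡ 7, 5 (mod 8); ε·ε+αω+βω = 1·0+-2·1+0·0 ≡ 0  ⇒  (a,b)_2 = +1.
v=5: a=5^9·(≡3), b=5^6·(≡4) mod 5; (3|5)=-1, (4|5)=+1; (−1)^{9·6·2}·(-1)^6·(+1)^9 = +1.
|Ram(3335, -11)| = 2, even; anisotropic at {11, 29}.

[11, 29]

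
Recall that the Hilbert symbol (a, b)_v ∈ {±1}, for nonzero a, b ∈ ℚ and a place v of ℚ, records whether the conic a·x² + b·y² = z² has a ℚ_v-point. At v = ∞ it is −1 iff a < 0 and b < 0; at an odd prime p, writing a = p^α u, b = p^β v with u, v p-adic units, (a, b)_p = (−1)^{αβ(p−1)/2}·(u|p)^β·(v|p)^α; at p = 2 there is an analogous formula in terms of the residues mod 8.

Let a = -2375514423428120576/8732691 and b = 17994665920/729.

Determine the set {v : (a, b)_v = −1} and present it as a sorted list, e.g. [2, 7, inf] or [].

Mod squares: a ≡ -24871, b ≡ 55. Check v ∈ {∞, 2, 3, 5, 7, 11, 17, 19}.
v=∞: -24871 < 0 and 55 > 0  ⇒  (a,b)_∞ = +1.
v=3: a=3^-8·(≡2), b=3^-6·(≡1) mod 3; (2|3)=-1, (1|3)=+1; (−1)^{-8·-6·1}·(-1)^-6·(+1)^-8 = +1.
v=5: a=5^0·(≡4), b=5^1·(≡1) mod 5; (4|5)=+1, (1|5)=+1; (−1)^{0·1·2}·(+1)^1·(+1)^0 = +1.
v=7: a=7^5·(≡6), b=7^2·(≡6) mod 7; (6|7)=-1, (6|7)=-1; (−1)^{5·2·3}·(-1)^2·(-1)^5 = -1.
v=2: v_2(a)=22, v_2(b)=6; units ≡ 1, 7 (mod 8); ε·ε+αω+βω = 0·1+22·0+6·0 ≡ 0  ⇒  (a,b)_2 = +1.
v=11: a=11^-3·(≡5), b=11^1·(≡1) mod 11; (5|11)=+1, (1|11)=+1; (−1)^{-3·1·5}·(+1)^1·(+1)^-3 = -1.
v=17: a=17^3·(≡1), b=17^2·(≡4) mod 17; (1|17)=+1, (4|17)=+1; (−1)^{3·2·8}·(+1)^2·(+1)^3 = +1.
v=19: a=19^3·(≡13), b=19^2·(≡7) mod 19; (13|19)=-1, (7|19)=+1; (−1)^{3·2·9}·(-1)^2·(+1)^3 = +1.
(-24871, 55 / ℚ) ramifies at {7, 11}: a division algebra.

[7, 11]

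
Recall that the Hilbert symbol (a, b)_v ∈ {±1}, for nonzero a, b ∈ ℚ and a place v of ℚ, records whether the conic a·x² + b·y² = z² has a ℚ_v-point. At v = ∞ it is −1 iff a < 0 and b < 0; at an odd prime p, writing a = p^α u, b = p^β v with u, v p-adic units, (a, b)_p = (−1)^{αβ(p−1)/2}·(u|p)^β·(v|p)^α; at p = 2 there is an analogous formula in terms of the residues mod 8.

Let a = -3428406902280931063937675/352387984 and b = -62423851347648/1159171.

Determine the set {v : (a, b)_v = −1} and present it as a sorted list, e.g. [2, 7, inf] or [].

Mod squares: a ≡ -4403, b ≡ -274873. Check v ∈ {∞, 2, 3, 5, 7, 11, 13, 17, 19, 23, 37}.
v=23: a=23^8·(≡18), b=23^3·(≡6) mod 23; (18|23)=+1, (6|23)=+1; (−1)^{8·3·11}·(+1)^3·(+1)^8 = +1.
v=11: a=11^2·(≡10), b=11^0·(≡6) mod 11; (10|11)=-1, (6|11)=-1; (−1)^{2·0·5}·(-1)^0·(-1)^2 = +1.
v=37: a=37^3·(≡24), b=37^1·(≡17) mod 37; (24|37)=-1, (17|37)=-1; (−1)^{3·1·18}·(-1)^1·(-1)^3 = +1.
v=∞: -4403 < 0 and -274873 < 0  ⇒  (a,b)_∞ = -1.
v=13: a=13^-2·(≡3), b=13^-2·(≡10) mod 13; (3|13)=+1, (10|13)=+1; (−1)^{-2·-2·6}·(+1)^-2·(+1)^-2 = +1.
v=19: a=19^-4·(≡9), b=19^-3·(≡5) mod 19; (9|19)=+1, (5|19)=+1; (−1)^{-4·-3·9}·(+1)^-3·(+1)^-4 = +1.
v=5: a=5^2·(≡2), b=5^0·(≡2) mod 5; (2|5)=-1, (2|5)=-1; (−1)^{2·0·2}·(-1)^0·(-1)^2 = +1.
v=3: a=3^0·(≡1), b=3^2·(≡2) mod 3; (1|3)=+1, (2|3)=-1; (−1)^{0·2·1}·(+1)^2·(-1)^0 = +1.
v=2: v_2(a)=-4, v_2(b)=6; units ≡ 5, 7 (mod 8); ε·ε+αω+βω = 0·1+-4·0+6·1 ≡ 0  ⇒  (a,b)_2 = +1.
v=17: a=17^1·(≡8), b=17^3·(≡1) mod 17; (8|17)=+1, (1|17)=+1; (−1)^{1·3·8}·(+1)^3·(+1)^1 = +1.
v=7: a=7^5·(≡4), b=7^2·(≡3) mod 7; (4|7)=+1, (3|7)=-1; (−1)^{5·2·3}·(+1)^2·(-1)^5 = -1.
(-4403, -274873 / ℚ) ramifies at {7, ∞}: a division algebra.

[7, inf]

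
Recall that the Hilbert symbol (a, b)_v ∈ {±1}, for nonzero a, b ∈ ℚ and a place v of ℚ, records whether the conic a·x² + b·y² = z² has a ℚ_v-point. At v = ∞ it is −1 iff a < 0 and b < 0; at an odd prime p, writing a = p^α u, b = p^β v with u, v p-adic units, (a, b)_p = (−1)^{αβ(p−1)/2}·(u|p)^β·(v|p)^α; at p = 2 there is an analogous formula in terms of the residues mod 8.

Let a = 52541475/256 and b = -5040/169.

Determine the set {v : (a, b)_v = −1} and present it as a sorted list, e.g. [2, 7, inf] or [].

Mod squares: a ≡ 51, b ≡ -35. Check v ∈ {∞, 2, 3, 5, 7, 13, 17, 29}.
v=7: a=7^2·(≡2), b=7^1·(≡1) mod 7; (2|7)=+1, (1|7)=+1; (−1)^{2·1·3}·(+1)^1·(+1)^2 = +1.
v=5: a=5^2·(≡4), b=5^1·(≡3) mod 5; (4|5)=+1, (3|5)=-1; (−1)^{2·1·2}·(+1)^1·(-1)^2 = +1.
v=13: a=13^0·(≡10), b=13^-2·(≡4) mod 13; (10|13)=+1, (4|13)=+1; (−1)^{0·-2·6}·(+1)^-2·(+1)^0 = +1.
v=∞: 51 > 0 and -35 < 0  ⇒  (a,b)_∞ = +1.
v=29: a=29^2·(≡4), b=29^0·(≡22) mod 29; (4|29)=+1, (22|29)=+1; (−1)^{2·0·14}·(+1)^0·(+1)^2 = +1.
v=3: a=3^1·(≡2), b=3^2·(≡1) mod 3; (2|3)=-1, (1|3)=+1; (−1)^{1·2·1}·(-1)^2·(+1)^1 = +1.
v=17: a=17^1·(≡7), b=17^0·(≡8) mod 17; (7|17)=-1, (8|17)=+1; (−1)^{1·0·8}·(-1)^0·(+1)^1 = +1.
v=2: v_2(a)=-8, v_2(b)=4; units ≡ 3, 5 (mod 8); ε·ε+αω+βω = 1·0+-8·1+4·1 ≡ 0  ⇒  (a,b)_2 = +1.
Every local symbol is +1, so the conic 51·x² + -35·y² = z² has ℚ_v-points for all v and hence a ℚ-point; (a, b / ℚ) ≅ M_2(ℚ).

[]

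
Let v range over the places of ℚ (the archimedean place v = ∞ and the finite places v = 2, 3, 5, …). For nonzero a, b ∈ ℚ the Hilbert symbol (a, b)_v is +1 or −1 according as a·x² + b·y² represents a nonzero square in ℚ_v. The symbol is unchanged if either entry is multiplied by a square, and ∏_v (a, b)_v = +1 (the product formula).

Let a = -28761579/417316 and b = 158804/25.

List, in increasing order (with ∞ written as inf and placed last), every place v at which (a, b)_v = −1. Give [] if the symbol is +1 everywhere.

(a, b) ≡ (-11, 29) mod (ℚ^×)²; places V = {2, 3, 5, 7, 11, 17, 19, 29, 37, ∞}.
(a,b)_7: α=4, u≡3; β=0, v≡4 (mod 7); (3|7)=-1, (4|7)=+1; sign (−1)^0·-1^0·+1^4 = +1.
(a,b)_19: α=-2, u≡2; β=0, v≡13 (mod 19); (2|19)=-1, (13|19)=-1; sign (−1)^0·-1^0·-1^-2 = +1.
(a,b)_∞: sgn(-11)=−, sgn(29)=+, so +1.
(a,b)_2: α=-2, β=2; u≡5, v≡5 (mod 8); ε(u)ε(v)=0·0, αω(v)=-2·1, βω(u)=2·1; sum ≡ 0  ⇒  +1.
(a,b)_5: α=0, u≡1; β=-2, v≡4 (mod 5); (1|5)=+1, (4|5)=+1; sign (−1)^0·+1^-2·+1^0 = +1.
(a,b)_17: α=-2, u≡10; β=0, v≡3 (mod 17); (10|17)=-1, (3|17)=-1; sign (−1)^0·-1^0·-1^-2 = +1.
(a,b)_37: α=0, u≡21; β=2, v≡15 (mod 37); (21|37)=+1, (15|37)=-1; sign (−1)^0·+1^2·-1^0 = +1.
(a,b)_3: α=2, u≡1; β=0, v≡2 (mod 3); (1|3)=+1, (2|3)=-1; sign (−1)^0·+1^0·-1^2 = +1.
(a,b)_11: α=3, u≡8; β=0, v≡10 (mod 11); (8|11)=-1, (10|11)=-1; sign (−1)^0·-1^0·-1^3 = -1.
(a,b)_29: α=0, u≡2; β=1, v≡23 (mod 29); (2|29)=-1, (23|29)=+1; sign (−1)^0·-1^1·+1^0 = -1.
Ram(-11, 29) = {11, 29}; no ℚ_11-point on the conic.

[11, 29]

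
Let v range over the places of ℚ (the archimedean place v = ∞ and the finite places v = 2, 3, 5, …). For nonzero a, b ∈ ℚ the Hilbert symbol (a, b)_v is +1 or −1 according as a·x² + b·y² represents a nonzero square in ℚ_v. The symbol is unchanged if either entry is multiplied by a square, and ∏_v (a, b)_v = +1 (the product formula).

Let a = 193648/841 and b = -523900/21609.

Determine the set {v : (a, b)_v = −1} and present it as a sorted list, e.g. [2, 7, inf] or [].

Mod squares: a ≡ 247, b ≡ -31. Check v ∈ {∞, 2, 3, 5, 7, 13, 19, 29, 31}.
v=19: a=19^1·(≡13), b=19^0·(≡1) mod 19; (13|19)=-1, (1|19)=+1; (−1)^{1·0·9}·(-1)^0·(+1)^1 = +1.
v=2: v_2(a)=4, v_2(b)=2; units ≡ 7, 1 (mod 8); ε·ε+αω+βω = 1·0+4·0+2·0 ≡ 0  ⇒  (a,b)_2 = +1.
v=31: a=31^0·(≡21), b=31^1·(≡13) mod 31; (21|31)=-1, (13|31)=-1; (−1)^{0·1·15}·(-1)^1·(-1)^0 = -1.
v=29: a=29^-2·(≡15), b=29^0·(≡18) mod 29; (15|29)=-1, (18|29)=-1; (−1)^{-2·0·14}·(-1)^0·(-1)^-2 = +1.
v=7: a=7^2·(≡4), b=7^-4·(≡4) mod 7; (4|7)=+1, (4|7)=+1; (−1)^{2·-4·3}·(+1)^-4·(+1)^2 = +1.
v=5: a=5^0·(≡3), b=5^2·(≡1) mod 5; (3|5)=-1, (1|5)=+1; (−1)^{0·2·2}·(-1)^2·(+1)^0 = +1.
v=3: a=3^0·(≡1), b=3^-2·(≡2) mod 3; (1|3)=+1, (2|3)=-1; (−1)^{0·-2·1}·(+1)^-2·(-1)^0 = +1.
v=∞: 247 > 0 and -31 < 0  ⇒  (a,b)_∞ = +1.
v=13: a=13^1·(≡7), b=13^2·(≡11) mod 13; (7|13)=-1, (11|13)=-1; (−1)^{1·2·6}·(-1)^2·(-1)^1 = -1.
(247, -31 / ℚ) ramifies at {13, 31}: a division algebra.

[13, 31]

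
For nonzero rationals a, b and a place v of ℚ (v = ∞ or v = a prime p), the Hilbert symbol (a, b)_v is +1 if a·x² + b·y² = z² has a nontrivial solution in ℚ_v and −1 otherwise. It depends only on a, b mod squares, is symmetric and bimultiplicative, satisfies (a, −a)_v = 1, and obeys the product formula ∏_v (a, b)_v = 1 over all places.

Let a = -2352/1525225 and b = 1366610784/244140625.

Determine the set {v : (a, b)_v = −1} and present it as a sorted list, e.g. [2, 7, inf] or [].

[2, 3]

(a, b) ≡ (-3, 6) mod (ℚ^×)²; places V = {2, 3, 5, 7, 11, 13, 19, ∞}.
(a,b)_13: α=-2, u≡9; β=0, v≡6 (mod 13); (9|13)=+1, (6|13)=-1; sign (−1)^0·+1^0·-1^-2 = +1.
(a,b)_19: α=-2, u≡6; β=0, v≡11 (mod 19); (6|19)=+1, (11|19)=+1; sign (−1)^0·+1^0·+1^-2 = +1.
(a,b)_∞: sgn(-3)=−, sgn(6)=+, so +1.
(a,b)_5: α=-2, u≡2; β=-12, v≡4 (mod 5); (2|5)=-1, (4|5)=+1; sign (−1)^0·-1^-12·+1^-2 = +1.
(a,b)_7: α=2, u≡4; β=6, v≡3 (mod 7); (4|7)=+1, (3|7)=-1; sign (−1)^0·+1^6·-1^2 = +1.
(a,b)_2: α=4, β=5; u≡5, v≡3 (mod 8); ε(u)ε(v)=0·1, αω(v)=4·1, βω(u)=5·1; sum ≡ 1  ⇒  -1.
(a,b)_11: α=0, u≡10; β=2, v≡7 (mod 11); (10|11)=-1, (7|11)=-1; sign (−1)^0·-1^2·-1^0 = +1.
(a,b)_3: α=1, u≡2; β=1, v≡2 (mod 3); (2|3)=-1, (2|3)=-1; sign (−1)^1·-1^1·-1^1 = -1.
Ram(-3, 6) = {2, 3}; no ℚ_2-point on the conic.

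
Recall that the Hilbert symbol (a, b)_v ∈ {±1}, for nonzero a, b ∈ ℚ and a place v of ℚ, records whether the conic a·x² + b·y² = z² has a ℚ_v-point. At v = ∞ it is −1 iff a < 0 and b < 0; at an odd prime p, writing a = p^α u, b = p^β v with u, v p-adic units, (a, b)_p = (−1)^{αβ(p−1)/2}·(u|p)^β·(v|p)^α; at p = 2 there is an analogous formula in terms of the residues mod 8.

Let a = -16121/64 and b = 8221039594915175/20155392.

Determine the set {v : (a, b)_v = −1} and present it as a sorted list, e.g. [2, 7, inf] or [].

Mod squares: a ≡ -329, b ≡ 1581. Check v ∈ {∞, 2, 3, 5, 7, 17, 31, 47}.
v=5: a=5^0·(≡1), b=5^2·(≡1) mod 5; (1|5)=+1, (1|5)=+1; (−1)^{0·2·2}·(+1)^2·(+1)^0 = +1.
v=3: a=3^0·(≡1), b=3^-9·(≡2) mod 3; (1|3)=+1, (2|3)=-1; (−1)^{0·-9·1}·(+1)^-9·(-1)^0 = +1.
v=17: a=17^0·(≡14), b=17^1·(≡13) mod 17; (14|17)=-1, (13|17)=+1; (−1)^{0·1·8}·(-1)^1·(+1)^0 = -1.
v=∞: -329 < 0 and 1581 > 0  ⇒  (a,b)_∞ = +1.
v=47: a=47^1·(≡13), b=47^2·(≡33) mod 47; (13|47)=-1, (33|47)=-1; (−1)^{1·2·23}·(-1)^2·(-1)^1 = -1.
v=2: v_2(a)=-6, v_2(b)=-10; units ≡ 7, 5 (mod 8); ε·ε+αω+βω = 1·0+-6·1+-10·0 ≡ 0  ⇒  (a,b)_2 = +1.
v=31: a=31^0·(≡15), b=31^1·(≡1) mod 31; (15|31)=-1, (1|31)=+1; (−1)^{0·1·15}·(-1)^1·(+1)^0 = -1.
v=7: a=7^3·(≡2), b=7^10·(≡5) mod 7; (2|7)=+1, (5|7)=-1; (−1)^{3·10·3}·(+1)^10·(-1)^3 = -1.
(-329, 1581 / ℚ) ramifies at {7, 17, 31, 47}: a division algebra.

[7, 17, 31, 47]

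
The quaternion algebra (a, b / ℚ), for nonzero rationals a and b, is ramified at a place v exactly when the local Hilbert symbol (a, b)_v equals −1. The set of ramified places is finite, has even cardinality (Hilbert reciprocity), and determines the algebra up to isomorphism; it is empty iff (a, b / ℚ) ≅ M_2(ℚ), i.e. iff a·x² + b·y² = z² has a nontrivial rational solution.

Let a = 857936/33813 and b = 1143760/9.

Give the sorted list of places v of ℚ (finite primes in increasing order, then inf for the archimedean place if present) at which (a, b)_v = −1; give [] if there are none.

Mod squares: a ≡ 377, b ≡ 85. Check v ∈ {∞, 2, 3, 5, 13, 17, 29, 43}.
v=13: a=13^-1·(≡1), b=13^0·(≡8) mod 13; (1|13)=+1, (8|13)=-1; (−1)^{-1·0·6}·(+1)^0·(-1)^-1 = -1.
v=29: a=29^1·(≡25), b=29^2·(≡19) mod 29; (25|29)=+1, (19|29)=-1; (−1)^{1·2·14}·(+1)^2·(-1)^1 = -1.
v=∞: 377 > 0 and 85 > 0  ⇒  (a,b)_∞ = +1.
v=43: a=43^2·(≡8), b=43^0·(≡29) mod 43; (8|43)=-1, (29|43)=-1; (−1)^{2·0·21}·(-1)^0·(-1)^2 = +1.
v=17: a=17^-2·(≡10), b=17^1·(≡5) mod 17; (10|17)=-1, (5|17)=-1; (−1)^{-2·1·8}·(-1)^1·(-1)^-2 = -1.
v=3: a=3^-2·(≡2), b=3^-2·(≡1) mod 3; (2|3)=-1, (1|3)=+1; (−1)^{-2·-2·1}·(-1)^-2·(+1)^-2 = +1.
v=5: a=5^0·(≡2), b=5^1·(≡3) mod 5; (2|5)=-1, (3|5)=-1; (−1)^{0·1·2}·(-1)^1·(-1)^0 = -1.
v=2: v_2(a)=4, v_2(b)=4; units ≡ 1, 5 (mod 8); ε·ε+αω+βω = 0·0+4·1+4·0 ≡ 0  ⇒  (a,b)_2 = +1.
(377, 85 / ℚ) ramifies at {5, 13, 17, 29}: a division algebra.

[5, 13, 17, 29]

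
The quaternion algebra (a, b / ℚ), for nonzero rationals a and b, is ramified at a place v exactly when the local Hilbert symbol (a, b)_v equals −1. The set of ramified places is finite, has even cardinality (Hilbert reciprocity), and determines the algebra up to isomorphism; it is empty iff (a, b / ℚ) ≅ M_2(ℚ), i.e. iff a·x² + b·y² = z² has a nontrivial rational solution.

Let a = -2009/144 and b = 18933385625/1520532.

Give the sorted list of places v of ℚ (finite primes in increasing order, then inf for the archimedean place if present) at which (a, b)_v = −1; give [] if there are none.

Mod squares: a ≡ -41, b ≡ 164021. Check v ∈ {∞, 2, 3, 5, 7, 11, 13, 19, 31, 37, 41}.
v=7: a=7^2·(≡2), b=7^4·(≡1) mod 7; (2|7)=+1, (1|7)=+1; (−1)^{2·4·3}·(+1)^4·(+1)^2 = +1.
v=19: a=19^0·(≡16), b=19^-2·(≡15) mod 19; (16|19)=+1, (15|19)=-1; (−1)^{0·-2·9}·(+1)^-2·(-1)^0 = +1.
v=11: a=11^0·(≡4), b=11^1·(≡2) mod 11; (4|11)=+1, (2|11)=-1; (−1)^{0·1·5}·(+1)^1·(-1)^0 = +1.
v=41: a=41^1·(≡25), b=41^0·(≡2) mod 41; (25|41)=+1, (2|41)=+1; (−1)^{1·0·20}·(+1)^0·(+1)^1 = +1.
v=5: a=5^0·(≡4), b=5^4·(≡1) mod 5; (4|5)=+1, (1|5)=+1; (−1)^{0·4·2}·(+1)^4·(+1)^0 = +1.
v=2: v_2(a)=-4, v_2(b)=-2; units ≡ 7, 5 (mod 8); ε·ε+αω+βω = 1·0+-4·1+-2·0 ≡ 0  ⇒  (a,b)_2 = +1.
v=3: a=3^-2·(≡1), b=3^-4·(≡2) mod 3; (1|3)=+1, (2|3)=-1; (−1)^{-2·-4·1}·(+1)^-4·(-1)^-2 = +1.
v=13: a=13^0·(≡6), b=13^-1·(≡8) mod 13; (6|13)=-1, (8|13)=-1; (−1)^{0·-1·6}·(-1)^-1·(-1)^0 = -1.
v=37: a=37^0·(≡12), b=37^1·(≡1) mod 37; (12|37)=+1, (1|37)=+1; (−1)^{0·1·18}·(+1)^1·(+1)^0 = +1.
v=31: a=31^0·(≡22), b=31^1·(≡12) mod 31; (22|31)=-1, (12|31)=-1; (−1)^{0·1·15}·(-1)^1·(-1)^0 = -1.
v=∞: -41 < 0 and 164021 > 0  ⇒  (a,b)_∞ = +1.
|Ram(-41, 164021)| = 2, even; anisotropic at {13, 31}.

[13, 31]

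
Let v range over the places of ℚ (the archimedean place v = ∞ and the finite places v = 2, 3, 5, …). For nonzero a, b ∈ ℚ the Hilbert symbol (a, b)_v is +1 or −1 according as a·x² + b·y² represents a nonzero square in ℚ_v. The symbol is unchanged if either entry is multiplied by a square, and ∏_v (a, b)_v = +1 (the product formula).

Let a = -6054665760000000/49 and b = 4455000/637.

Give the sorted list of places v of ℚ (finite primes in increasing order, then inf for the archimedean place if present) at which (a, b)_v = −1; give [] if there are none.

[2, 13]

Mod squares: a ≡ -4290, b ≡ 286. Check v ∈ {∞, 2, 3, 5, 7, 11, 13}.
v=7: a=7^-2·(≡4), b=7^-2·(≡3) mod 7; (4|7)=+1, (3|7)=-1; (−1)^{-2·-2·3}·(+1)^-2·(-1)^-2 = +1.
v=3: a=3^7·(≡1), b=3^4·(≡1) mod 3; (1|3)=+1, (1|3)=+1; (−1)^{7·4·1}·(+1)^4·(+1)^7 = +1.
v=5: a=5^7·(≡3), b=5^4·(≡4) mod 5; (3|5)=-1, (4|5)=+1; (−1)^{7·4·2}·(-1)^4·(+1)^7 = +1.
v=∞: -4290 < 0 and 286 > 0  ⇒  (a,b)_∞ = +1.
v=2: v_2(a)=11, v_2(b)=3; units ≡ 7, 7 (mod 8); ε·ε+αω+βω = 1·1+11·0+3·0 ≡ 1  ⇒  (a,b)_2 = -1.
v=13: a=13^1·(≡7), b=13^-1·(≡3) mod 13; (7|13)=-1, (3|13)=+1; (−1)^{1·-1·6}·(-1)^-1·(+1)^1 = -1.
v=11: a=11^3·(≡7), b=11^1·(≡9) mod 11; (7|11)=-1, (9|11)=+1; (−1)^{3·1·5}·(-1)^1·(+1)^3 = +1.
Ram(-4290, 286) = {2, 13}; no ℚ_2-point on the conic.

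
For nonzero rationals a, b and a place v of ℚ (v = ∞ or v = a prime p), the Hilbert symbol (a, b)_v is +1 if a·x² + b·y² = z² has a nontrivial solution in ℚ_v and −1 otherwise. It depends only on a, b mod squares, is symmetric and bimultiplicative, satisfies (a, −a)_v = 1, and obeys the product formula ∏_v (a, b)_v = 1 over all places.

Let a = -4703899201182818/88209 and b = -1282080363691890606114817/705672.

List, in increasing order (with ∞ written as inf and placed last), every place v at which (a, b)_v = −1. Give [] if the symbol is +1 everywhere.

[2, 7, 13, 29, 47, inf]

(a, b) ≡ (-2, -248066) mod (ℚ^×)²; places V = {2, 3, 7, 11, 13, 17, 23, 29, 47, ∞}.
(a,b)_23: α=2, u≡19; β=4, v≡9 (mod 23); (19|23)=-1, (9|23)=+1; sign (−1)^0·-1^4·+1^2 = +1.
(a,b)_7: α=2, u≡3; β=7, v≡6 (mod 7); (3|7)=-1, (6|7)=-1; sign (−1)^0·-1^7·-1^2 = -1.
(a,b)_17: α=2, u≡1; β=0, v≡9 (mod 17); (1|17)=+1, (9|17)=+1; sign (−1)^0·+1^0·+1^2 = +1.
(a,b)_2: α=1, β=-3; u≡7, v≡7 (mod 8); ε(u)ε(v)=1·1, αω(v)=1·0, βω(u)=-3·0; sum ≡ 1  ⇒  -1.
(a,b)_47: α=2, u≡43; β=3, v≡35 (mod 47); (43|47)=-1, (35|47)=-1; sign (−1)^0·-1^3·-1^2 = -1.
(a,b)_3: α=-6, u≡1; β=-6, v≡1 (mod 3); (1|3)=+1, (1|3)=+1; sign (−1)^0·+1^-6·+1^-6 = +1.
(a,b)_11: α=-2, u≡4; β=-2, v≡2 (mod 11); (4|11)=+1, (2|11)=-1; sign (−1)^0·+1^-2·-1^-2 = +1.
(a,b)_13: α=2, u≡6; β=3, v≡11 (mod 13); (6|13)=-1, (11|13)=-1; sign (−1)^0·-1^3·-1^2 = -1.
(a,b)_∞: sgn(-2)=−, sgn(-248066)=−, so -1.
(a,b)_29: α=2, u≡27; β=3, v≡28 (mod 29); (27|29)=-1, (28|29)=+1; sign (−1)^0·-1^3·+1^2 = -1.
Ram(-2, -248066) = {2, 7, 13, 29, 47, ∞}; no ℚ_2-point on the conic.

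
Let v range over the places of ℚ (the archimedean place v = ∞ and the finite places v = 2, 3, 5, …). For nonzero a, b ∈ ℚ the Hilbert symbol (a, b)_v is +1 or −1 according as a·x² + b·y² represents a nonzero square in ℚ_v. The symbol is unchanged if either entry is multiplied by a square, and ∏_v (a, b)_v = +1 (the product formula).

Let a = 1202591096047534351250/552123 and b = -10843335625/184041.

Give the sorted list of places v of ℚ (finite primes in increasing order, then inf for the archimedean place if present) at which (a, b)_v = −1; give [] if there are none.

(a, b) ≡ (72726, -12673) mod (ℚ^×)²; places V = {2, 3, 5, 11, 13, 17, 19, 23, 29, 31, 37, ∞}.
(a,b)_17: α=1, u≡10; β=0, v≡1 (mod 17); (10|17)=-1, (1|17)=+1; sign (−1)^0·-1^0·+1^1 = +1.
(a,b)_∞: sgn(72726)=+, sgn(-12673)=−, so +1.
(a,b)_11: α=-2, u≡9; β=-2, v≡7 (mod 11); (9|11)=+1, (7|11)=-1; sign (−1)^0·+1^-2·-1^-2 = +1.
(a,b)_3: α=-3, u≡2; β=-2, v≡2 (mod 3); (2|3)=-1, (2|3)=-1; sign (−1)^0·-1^-2·-1^-3 = -1.
(a,b)_37: α=2, u≡7; β=2, v≡13 (mod 37); (7|37)=+1, (13|37)=-1; sign (−1)^0·+1^2·-1^2 = +1.
(a,b)_29: α=2, u≡1; β=1, v≡14 (mod 29); (1|29)=+1, (14|29)=-1; sign (−1)^0·+1^1·-1^2 = +1.
(a,b)_19: α=4, u≡8; β=1, v≡6 (mod 19); (8|19)=-1, (6|19)=+1; sign (−1)^0·-1^1·+1^4 = -1.
(a,b)_2: α=1, β=0; u≡3, v≡7 (mod 8); ε(u)ε(v)=1·1, αω(v)=1·0, βω(u)=0·1; sum ≡ 1  ⇒  -1.
(a,b)_5: α=4, u≡4; β=4, v≡3 (mod 5); (4|5)=+1, (3|5)=-1; sign (−1)^0·+1^4·-1^4 = +1.
(a,b)_23: α=3, u≡7; β=1, v≡18 (mod 23); (7|23)=-1, (18|23)=+1; sign (−1)^1·-1^1·+1^3 = +1.
(a,b)_31: α=1, u≡6; β=0, v≡6 (mod 31); (6|31)=-1, (6|31)=-1; sign (−1)^0·-1^0·-1^1 = -1.
(a,b)_13: α=-2, u≡10; β=-2, v≡6 (mod 13); (10|13)=+1, (6|13)=-1; sign (−1)^0·+1^-2·-1^-2 = +1.
(72726, -12673 / ℚ) ramifies at {2, 3, 19, 31}: a division algebra.

[2, 3, 19, 31]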